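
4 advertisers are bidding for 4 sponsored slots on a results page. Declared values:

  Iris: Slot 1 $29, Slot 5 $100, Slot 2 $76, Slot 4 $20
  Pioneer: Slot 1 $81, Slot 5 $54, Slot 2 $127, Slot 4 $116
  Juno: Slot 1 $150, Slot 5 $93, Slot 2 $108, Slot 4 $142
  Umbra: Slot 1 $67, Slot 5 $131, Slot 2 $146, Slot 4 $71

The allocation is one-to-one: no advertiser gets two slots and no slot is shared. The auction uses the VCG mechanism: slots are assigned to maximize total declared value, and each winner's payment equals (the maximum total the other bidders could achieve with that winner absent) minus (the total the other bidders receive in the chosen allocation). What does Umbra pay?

Umbra pays $11.

Efficient allocation: Iris→Slot 5 ($100), Pioneer→Slot 4 ($116), Juno→Slot 1 ($150), Umbra→Slot 2 ($146); total welfare W = $512.
Umbra receives Slot 2 at value $146, so the others get W − 146 = $366.
Without Umbra: best allocation of the remaining 3 bidders over all 4 slots is Iris→Slot 5 ($100), Pioneer→Slot 2 ($127), Juno→Slot 1 ($150), total $377.
VCG payment = (others' best without Umbra) − (others' welfare with Umbra) = 377 − 366 = $11.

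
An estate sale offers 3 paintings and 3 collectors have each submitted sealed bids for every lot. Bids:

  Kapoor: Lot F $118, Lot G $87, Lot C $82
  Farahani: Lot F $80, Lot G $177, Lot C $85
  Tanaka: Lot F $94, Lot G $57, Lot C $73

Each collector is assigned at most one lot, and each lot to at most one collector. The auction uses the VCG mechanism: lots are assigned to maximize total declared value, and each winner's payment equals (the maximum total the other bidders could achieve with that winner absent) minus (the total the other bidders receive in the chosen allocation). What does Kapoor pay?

Kapoor pays $21.

Efficient allocation: Kapoor→Lot F ($118), Farahani→Lot G ($177), Tanaka→Lot C ($73); total welfare W = $368.
Kapoor receives Lot F at value $118, so the others get W − 118 = $250.
Without Kapoor: best allocation of the remaining 2 bidders over all 3 lots is Farahani→Lot G ($177), Tanaka→Lot F ($94), total $271.
VCG payment = (others' best without Kapoor) − (others' welfare with Kapoor) = 271 − 250 = $21.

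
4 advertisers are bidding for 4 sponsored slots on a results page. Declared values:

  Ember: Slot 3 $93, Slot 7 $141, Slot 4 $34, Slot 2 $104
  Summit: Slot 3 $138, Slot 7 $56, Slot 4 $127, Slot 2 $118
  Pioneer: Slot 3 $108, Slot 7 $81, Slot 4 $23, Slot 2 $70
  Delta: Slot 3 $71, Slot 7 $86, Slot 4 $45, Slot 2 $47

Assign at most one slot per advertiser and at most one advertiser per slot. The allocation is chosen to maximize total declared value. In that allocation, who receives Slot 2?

Ember receives Slot 2.

Optimal: Ember→Slot 2 ($104), Summit→Slot 4 ($127), Pioneer→Slot 3 ($108), Delta→Slot 7 ($86) — total 104+127+108+86 = $425.
Row-greedy (each advertiser in turn takes its best remaining slot) gives $394, worse by 31.
Next-best assignment: Ember→Slot 7, Summit→Slot 4, Pioneer→Slot 3, Delta→Slot 2 = $423.
Swapping Pioneer↔Ember (Pioneer→Slot 2 $70, Ember→Slot 3 $93) loses 49.
No other one-to-one assignment exceeds $425.
Ember's own top slot is Slot 7 ($141), but forcing Ember→Slot 7 and reassigning the rest optimally gives only $423 — worse by 2.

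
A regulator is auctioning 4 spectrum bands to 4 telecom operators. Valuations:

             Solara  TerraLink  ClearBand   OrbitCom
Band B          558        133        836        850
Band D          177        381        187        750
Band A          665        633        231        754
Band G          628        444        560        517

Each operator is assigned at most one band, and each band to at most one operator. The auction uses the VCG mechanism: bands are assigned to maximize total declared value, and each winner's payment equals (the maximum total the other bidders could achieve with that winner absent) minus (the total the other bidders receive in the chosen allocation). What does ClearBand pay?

Efficient allocation: Solara→Band G ($628M), TerraLink→Band A ($633M), ClearBand→Band B ($836M), OrbitCom→Band D ($750M); total welfare W = $2847M.
ClearBand receives Band B at value $836M, so the others get W − 836 = $2011M.
Without ClearBand: best allocation of the remaining 3 bidders over all 4 bands is Solara→Band G ($628M), TerraLink→Band A ($633M), OrbitCom→Band B ($850M), total $2111M.
VCG payment = (others' best without ClearBand) − (others' welfare with ClearBand) = 2111 − 2011 = $100M.

ClearBand pays $100M.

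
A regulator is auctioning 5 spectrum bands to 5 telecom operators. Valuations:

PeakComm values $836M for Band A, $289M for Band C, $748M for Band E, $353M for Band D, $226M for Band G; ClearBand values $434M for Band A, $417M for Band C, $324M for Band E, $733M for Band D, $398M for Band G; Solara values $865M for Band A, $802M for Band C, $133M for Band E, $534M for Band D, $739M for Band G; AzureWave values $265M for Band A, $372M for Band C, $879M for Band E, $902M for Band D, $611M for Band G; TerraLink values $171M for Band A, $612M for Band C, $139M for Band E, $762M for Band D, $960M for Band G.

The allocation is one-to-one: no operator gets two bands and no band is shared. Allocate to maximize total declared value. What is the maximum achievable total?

Optimal: PeakComm→Band A ($836M), ClearBand→Band D ($733M), Solara→Band C ($802M), AzureWave→Band E ($879M), TerraLink→Band G ($960M) — total 836+733+802+879+960 = $4210M.
Column-greedy (each band in turn goes to its best remaining operator) gives $3315M, worse by 895.
Next-best assignment: PeakComm→Band E, ClearBand→Band C, Solara→Band A, AzureWave→Band D, TerraLink→Band G = $3892M.
Every other assignment is strictly worse.

Max total: $4210M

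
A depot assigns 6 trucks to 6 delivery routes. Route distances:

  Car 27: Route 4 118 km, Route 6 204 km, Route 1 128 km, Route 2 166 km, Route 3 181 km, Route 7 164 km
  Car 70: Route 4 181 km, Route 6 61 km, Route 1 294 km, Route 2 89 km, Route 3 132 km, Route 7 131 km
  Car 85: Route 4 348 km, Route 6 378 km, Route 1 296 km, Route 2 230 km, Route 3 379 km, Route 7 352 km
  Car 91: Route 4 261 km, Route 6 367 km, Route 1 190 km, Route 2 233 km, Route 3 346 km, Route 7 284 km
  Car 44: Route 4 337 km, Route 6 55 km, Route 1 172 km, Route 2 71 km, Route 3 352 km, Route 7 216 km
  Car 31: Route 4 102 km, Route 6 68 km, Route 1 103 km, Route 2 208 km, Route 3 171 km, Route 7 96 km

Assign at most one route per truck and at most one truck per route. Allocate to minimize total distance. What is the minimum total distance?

This is a one-to-one assignment (minimum-cost bipartite matching).
Optimal: Car 27→Route 4 (118 km), Car 70→Route 3 (132 km), Car 85→Route 2 (230 km), Car 91→Route 1 (190 km), Car 44→Route 6 (55 km), Car 31→Route 7 (96 km) — total 118+132+230+190+55+96 = 821 km.
Column-greedy (each route in turn goes to its cheapest remaining truck) gives 1072 km, worse by 251.

Minimum total: 821 km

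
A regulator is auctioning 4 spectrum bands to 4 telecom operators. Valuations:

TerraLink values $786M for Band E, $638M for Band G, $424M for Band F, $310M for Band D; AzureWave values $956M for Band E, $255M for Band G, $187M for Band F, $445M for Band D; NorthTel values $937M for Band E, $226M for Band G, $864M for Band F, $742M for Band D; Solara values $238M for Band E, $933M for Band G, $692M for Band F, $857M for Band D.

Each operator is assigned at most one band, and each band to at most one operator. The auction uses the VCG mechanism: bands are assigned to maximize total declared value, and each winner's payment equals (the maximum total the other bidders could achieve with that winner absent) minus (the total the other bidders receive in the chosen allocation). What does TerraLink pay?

Efficient allocation: TerraLink→Band G ($638M), AzureWave→Band E ($956M), NorthTel→Band F ($864M), Solara→Band D ($857M); total welfare W = $3315M.
TerraLink receives Band G at value $638M, so the others get W − 638 = $2677M.
Without TerraLink: best allocation of the remaining 3 bidders over all 4 bands is AzureWave→Band E ($956M), NorthTel→Band F ($864M), Solara→Band G ($933M), total $2753M.
VCG payment = (others' best without TerraLink) − (others' welfare with TerraLink) = 2753 − 2677 = $76M.

TerraLink pays $76M.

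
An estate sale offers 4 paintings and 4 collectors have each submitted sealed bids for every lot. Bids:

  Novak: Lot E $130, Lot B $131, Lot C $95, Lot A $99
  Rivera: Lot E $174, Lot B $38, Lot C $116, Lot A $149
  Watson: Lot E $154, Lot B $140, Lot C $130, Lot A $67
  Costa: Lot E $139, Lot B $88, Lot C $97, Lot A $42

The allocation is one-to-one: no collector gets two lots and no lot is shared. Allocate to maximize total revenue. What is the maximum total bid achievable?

Maximum total: $549

Optimal: Novak→Lot B ($131), Rivera→Lot A ($149), Watson→Lot C ($130), Costa→Lot E ($139) — total 131+149+130+139 = $549.
Row-greedy (each collector in turn takes its best remaining lot) gives $477, worse by 72.
Next-best assignment: Novak→Lot B, Rivera→Lot A, Watson→Lot E, Costa→Lot C = $531.
No other one-to-one assignment exceeds $549.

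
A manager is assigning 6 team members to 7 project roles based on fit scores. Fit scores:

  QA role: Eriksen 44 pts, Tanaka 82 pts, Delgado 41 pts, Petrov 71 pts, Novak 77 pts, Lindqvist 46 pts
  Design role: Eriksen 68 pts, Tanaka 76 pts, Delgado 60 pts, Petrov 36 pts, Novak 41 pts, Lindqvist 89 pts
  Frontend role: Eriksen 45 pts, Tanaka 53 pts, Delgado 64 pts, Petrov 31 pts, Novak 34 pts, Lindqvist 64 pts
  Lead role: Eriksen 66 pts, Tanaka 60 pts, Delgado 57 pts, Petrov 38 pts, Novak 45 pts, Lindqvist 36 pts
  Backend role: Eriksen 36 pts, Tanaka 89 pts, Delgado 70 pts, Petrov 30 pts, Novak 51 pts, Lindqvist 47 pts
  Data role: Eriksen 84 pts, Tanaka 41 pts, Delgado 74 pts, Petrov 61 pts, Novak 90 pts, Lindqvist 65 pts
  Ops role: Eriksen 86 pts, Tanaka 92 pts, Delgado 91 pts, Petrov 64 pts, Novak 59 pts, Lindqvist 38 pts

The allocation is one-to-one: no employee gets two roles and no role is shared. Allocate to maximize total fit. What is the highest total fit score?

Maximum total: 496 pts

This is a one-to-one assignment (maximum-weight bipartite matching).
Optimal: Eriksen→Lead role (66 pts), Tanaka→Backend role (89 pts), Delgado→Ops role (91 pts), Petrov→QA role (71 pts), Novak→Data role (90 pts), Lindqvist→Design role (89 pts) — total 66+89+91+71+90+89 = 496 pts.
Max-entry greedy (repeatedly take the single best remaining cell) gives 478 pts, worse by 18.
Swapping Novak↔Delgado (Novak→Ops role 59 pts, Delgado→Data role 74 pts) loses 48.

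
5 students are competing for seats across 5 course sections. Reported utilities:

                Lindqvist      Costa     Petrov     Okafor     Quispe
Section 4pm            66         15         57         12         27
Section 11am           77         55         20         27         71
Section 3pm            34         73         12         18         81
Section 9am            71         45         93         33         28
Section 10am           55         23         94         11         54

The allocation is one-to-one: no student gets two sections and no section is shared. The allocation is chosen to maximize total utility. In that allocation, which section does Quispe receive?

Quispe receives Section 11am.

This is a one-to-one assignment (maximum-weight bipartite matching).
Optimal: Lindqvist→Section 4pm (66 points), Costa→Section 3pm (73 points), Petrov→Section 10am (94 points), Okafor→Section 9am (33 points), Quispe→Section 11am (71 points) — total 66+73+94+33+71 = 337 points.
Row-greedy (each student in turn takes its best remaining section) gives 304 points, worse by 33.
Every other assignment is strictly worse.
Quispe's own top section is Section 3pm (81 points), but forcing Quispe→Section 3pm and reassigning the rest optimally gives only 329 points — worse by 8.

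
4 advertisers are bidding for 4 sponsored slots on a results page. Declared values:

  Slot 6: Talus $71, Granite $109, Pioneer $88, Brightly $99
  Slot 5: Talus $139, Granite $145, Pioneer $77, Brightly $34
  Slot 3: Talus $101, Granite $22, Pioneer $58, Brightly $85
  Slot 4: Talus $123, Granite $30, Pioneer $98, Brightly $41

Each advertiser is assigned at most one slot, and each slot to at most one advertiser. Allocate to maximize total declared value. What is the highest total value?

Max total: $443

This is the linear assignment problem.
Optimal: Talus→Slot 3 ($101), Granite→Slot 5 ($145), Pioneer→Slot 4 ($98), Brightly→Slot 6 ($99) — total 101+145+98+99 = $443.
Row-greedy (each advertiser in turn takes its best remaining slot) gives $431, worse by 12.
Next-best assignment: Talus→Slot 4, Granite→Slot 5, Pioneer→Slot 6, Brightly→Slot 3 = $441.
Swapping Pioneer↔Brightly (Pioneer→Slot 6 $88, Brightly→Slot 4 $41) loses 68.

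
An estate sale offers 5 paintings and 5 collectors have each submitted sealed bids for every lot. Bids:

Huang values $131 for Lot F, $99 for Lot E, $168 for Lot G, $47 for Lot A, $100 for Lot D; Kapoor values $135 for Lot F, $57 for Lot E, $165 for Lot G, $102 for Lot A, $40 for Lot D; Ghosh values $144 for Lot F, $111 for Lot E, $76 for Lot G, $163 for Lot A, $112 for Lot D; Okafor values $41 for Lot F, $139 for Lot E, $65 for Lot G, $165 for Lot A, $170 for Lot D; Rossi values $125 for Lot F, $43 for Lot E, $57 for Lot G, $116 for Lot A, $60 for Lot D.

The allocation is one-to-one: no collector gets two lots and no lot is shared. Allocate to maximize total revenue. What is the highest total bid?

Optimal: Huang→Lot E ($99), Kapoor→Lot G ($165), Ghosh→Lot A ($163), Okafor→Lot D ($170), Rossi→Lot F ($125) — total 99+165+163+170+125 = $722.
Max-entry greedy (repeatedly take the single best remaining cell) gives $679, worse by 43.
Next-best assignment: Huang→Lot G, Kapoor→Lot F, Ghosh→Lot E, Okafor→Lot D, Rossi→Lot A = $700.
No other one-to-one assignment exceeds $722.

Maximum total: $722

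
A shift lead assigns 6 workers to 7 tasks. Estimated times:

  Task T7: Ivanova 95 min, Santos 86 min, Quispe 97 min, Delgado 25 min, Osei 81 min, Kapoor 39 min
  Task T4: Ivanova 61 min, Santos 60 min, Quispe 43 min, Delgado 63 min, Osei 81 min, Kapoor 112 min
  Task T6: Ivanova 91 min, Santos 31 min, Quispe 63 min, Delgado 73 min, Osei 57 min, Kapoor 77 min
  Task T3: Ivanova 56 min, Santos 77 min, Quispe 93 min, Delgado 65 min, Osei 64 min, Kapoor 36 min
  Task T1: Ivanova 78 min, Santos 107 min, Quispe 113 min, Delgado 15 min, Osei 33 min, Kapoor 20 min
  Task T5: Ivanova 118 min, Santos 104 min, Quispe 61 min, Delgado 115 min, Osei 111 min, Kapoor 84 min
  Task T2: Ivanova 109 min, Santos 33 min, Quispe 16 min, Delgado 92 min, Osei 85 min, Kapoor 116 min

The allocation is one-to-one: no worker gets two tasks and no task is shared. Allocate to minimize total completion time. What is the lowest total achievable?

Optimal: Ivanova→Task T4 (61 min), Santos→Task T6 (31 min), Quispe→Task T2 (16 min), Delgado→Task T7 (25 min), Osei→Task T1 (33 min), Kapoor→Task T3 (36 min) — total 61+31+16+25+33+36 = 202 min.
Row-greedy (each worker in turn takes its cheapest remaining task) gives 283 min, worse by 81.
Next-best assignment: Ivanova→Task T4, Santos→Task T6, Quispe→Task T2, Delgado→Task T7, Osei→Task T3, Kapoor→Task T1 = 217 min.

Min total: 202 min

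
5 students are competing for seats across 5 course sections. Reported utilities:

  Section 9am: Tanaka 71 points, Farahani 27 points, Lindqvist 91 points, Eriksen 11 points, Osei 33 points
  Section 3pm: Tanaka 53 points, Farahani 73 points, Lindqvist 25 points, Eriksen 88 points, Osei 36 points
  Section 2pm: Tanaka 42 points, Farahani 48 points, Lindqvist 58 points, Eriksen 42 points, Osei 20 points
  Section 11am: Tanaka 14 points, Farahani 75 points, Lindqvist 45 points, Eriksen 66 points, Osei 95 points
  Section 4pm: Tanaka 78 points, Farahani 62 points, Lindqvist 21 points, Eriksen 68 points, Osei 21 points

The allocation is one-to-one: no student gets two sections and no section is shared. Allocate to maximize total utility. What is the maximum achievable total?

Maximum total: 400 points

Optimal: Tanaka→Section 4pm (78 points), Farahani→Section 2pm (48 points), Lindqvist→Section 9am (91 points), Eriksen→Section 3pm (88 points), Osei→Section 11am (95 points) — total 78+48+91+88+95 = 400 points.
Row-greedy (each student in turn takes its best remaining section) gives 352 points, worse by 48.
Swapping Farahani↔Lindqvist (Farahani→Section 9am 27 points, Lindqvist→Section 2pm 58 points) loses 54.
No other one-to-one assignment exceeds 400 points.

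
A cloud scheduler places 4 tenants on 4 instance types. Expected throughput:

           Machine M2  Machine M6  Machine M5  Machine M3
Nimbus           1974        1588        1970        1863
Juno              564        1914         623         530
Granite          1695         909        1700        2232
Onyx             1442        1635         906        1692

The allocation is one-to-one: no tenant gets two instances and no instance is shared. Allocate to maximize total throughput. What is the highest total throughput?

Max total: 7558 ops/s

Optimal: Nimbus→Machine M5 (1970 ops/s), Juno→Machine M6 (1914 ops/s), Granite→Machine M3 (2232 ops/s), Onyx→Machine M2 (1442 ops/s) — total 1970+1914+2232+1442 = 7558 ops/s.
Swapping Juno↔Granite (Juno→Machine M3 530 ops/s, Granite→Machine M6 909 ops/s) loses 2707.
Every other assignment is strictly worse.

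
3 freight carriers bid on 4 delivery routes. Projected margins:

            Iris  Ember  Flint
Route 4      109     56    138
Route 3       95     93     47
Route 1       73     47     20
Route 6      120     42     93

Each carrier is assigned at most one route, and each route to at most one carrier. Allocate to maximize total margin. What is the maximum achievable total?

Maximum total: $351k

This is a one-to-one assignment (maximum-weight bipartite matching).
Optimal: Iris→Route 6 ($120k), Ember→Route 3 ($93k), Flint→Route 4 ($138k) — total 120+93+138 = $351k.
Checked against all permutations: $351k is optimal.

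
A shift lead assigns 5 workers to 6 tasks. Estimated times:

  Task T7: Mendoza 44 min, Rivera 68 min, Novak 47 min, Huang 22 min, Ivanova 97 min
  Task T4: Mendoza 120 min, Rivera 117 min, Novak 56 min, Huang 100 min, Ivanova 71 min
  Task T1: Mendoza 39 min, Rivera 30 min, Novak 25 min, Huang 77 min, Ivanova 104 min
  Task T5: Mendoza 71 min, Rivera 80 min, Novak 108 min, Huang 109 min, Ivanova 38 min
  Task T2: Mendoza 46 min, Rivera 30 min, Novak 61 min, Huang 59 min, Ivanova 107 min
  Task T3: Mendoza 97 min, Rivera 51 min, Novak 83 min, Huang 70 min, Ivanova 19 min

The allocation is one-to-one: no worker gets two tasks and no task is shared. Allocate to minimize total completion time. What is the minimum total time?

This is the linear assignment problem.
Optimal: Mendoza→Task T1 (39 min), Rivera→Task T2 (30 min), Novak→Task T4 (56 min), Huang→Task T7 (22 min), Ivanova→Task T3 (19 min) — total 39+30+56+22+19 = 166 min.
Column-greedy (each task in turn goes to its cheapest remaining worker) gives 192 min, worse by 26.
Next-best assignment: Mendoza→Task T5, Rivera→Task T2, Novak→Task T1, Huang→Task T7, Ivanova→Task T3 = 167 min.

Min total: 166 min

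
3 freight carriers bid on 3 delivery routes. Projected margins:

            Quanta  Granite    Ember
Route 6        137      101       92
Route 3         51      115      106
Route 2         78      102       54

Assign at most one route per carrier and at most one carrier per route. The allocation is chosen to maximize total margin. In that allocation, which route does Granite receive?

Granite receives Route 2.

Optimal: Quanta→Route 6 ($137k), Granite→Route 2 ($102k), Ember→Route 3 ($106k) — total 137+102+106 = $345k.
Column-greedy (each route in turn goes to its best remaining carrier) gives $306k, worse by 39.
Next-best assignment: Quanta→Route 6, Granite→Route 3, Ember→Route 2 = $306k.
Granite's own top route is Route 3 ($115k), but forcing Granite→Route 3 and reassigning the rest optimally gives only $306k — worse by 39.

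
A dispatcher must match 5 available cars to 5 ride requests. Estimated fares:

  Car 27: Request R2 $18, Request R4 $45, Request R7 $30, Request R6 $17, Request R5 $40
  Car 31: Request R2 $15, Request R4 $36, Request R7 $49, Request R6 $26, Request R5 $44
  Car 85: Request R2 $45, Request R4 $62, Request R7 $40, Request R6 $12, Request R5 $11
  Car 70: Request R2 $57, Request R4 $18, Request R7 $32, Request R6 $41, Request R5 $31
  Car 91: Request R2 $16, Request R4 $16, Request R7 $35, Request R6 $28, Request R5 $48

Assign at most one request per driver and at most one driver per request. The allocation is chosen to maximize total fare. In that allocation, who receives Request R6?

Optimal: Car 27→Request R5 ($40), Car 31→Request R7 ($49), Car 85→Request R4 ($62), Car 70→Request R2 ($57), Car 91→Request R6 ($28) — total 40+49+62+57+28 = $236.
Row-greedy (each driver in turn takes its best remaining request) gives $228, worse by 8.
Swapping Car 91↔Car 31 (Car 91→Request R7 $35, Car 31→Request R6 $26) loses 16.
Car 91's own top request is Request R5 ($48), but forcing Car 91→Request R5 and reassigning the rest optimally gives only $233 — worse by 3.

Car 91 receives Request R6.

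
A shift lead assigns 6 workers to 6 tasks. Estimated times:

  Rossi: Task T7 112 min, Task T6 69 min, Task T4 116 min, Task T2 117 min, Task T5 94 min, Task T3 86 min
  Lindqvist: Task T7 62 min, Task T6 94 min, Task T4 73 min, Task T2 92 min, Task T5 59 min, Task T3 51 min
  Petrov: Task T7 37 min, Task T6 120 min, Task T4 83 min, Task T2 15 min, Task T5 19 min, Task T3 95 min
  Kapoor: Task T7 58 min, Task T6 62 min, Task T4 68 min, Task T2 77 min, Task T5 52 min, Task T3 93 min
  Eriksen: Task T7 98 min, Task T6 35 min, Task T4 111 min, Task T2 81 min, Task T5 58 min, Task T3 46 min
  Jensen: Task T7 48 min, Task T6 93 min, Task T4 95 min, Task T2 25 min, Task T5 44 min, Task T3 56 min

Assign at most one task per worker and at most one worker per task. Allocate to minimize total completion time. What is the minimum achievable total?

Min total: 289 min

This is a one-to-one assignment (minimum-cost bipartite matching).
Optimal: Rossi→Task T6 (69 min), Lindqvist→Task T7 (62 min), Petrov→Task T5 (19 min), Kapoor→Task T4 (68 min), Eriksen→Task T3 (46 min), Jensen→Task T2 (25 min) — total 69+62+19+68+46+25 = 289 min.
Swapping Rossi↔Jensen (Rossi→Task T2 117 min, Jensen→Task T6 93 min) adds 116.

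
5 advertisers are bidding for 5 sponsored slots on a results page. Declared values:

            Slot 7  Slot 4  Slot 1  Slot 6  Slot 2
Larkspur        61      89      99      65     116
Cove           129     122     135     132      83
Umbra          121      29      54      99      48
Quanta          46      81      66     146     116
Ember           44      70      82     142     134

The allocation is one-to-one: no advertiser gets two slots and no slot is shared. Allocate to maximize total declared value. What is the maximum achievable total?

Maximum total: $625

Optimal: Larkspur→Slot 4 ($89), Cove→Slot 1 ($135), Umbra→Slot 7 ($121), Quanta→Slot 6 ($146), Ember→Slot 2 ($134) — total 89+135+121+146+134 = $625.
Column-greedy (each slot in turn goes to its best remaining advertiser) gives $494, worse by 131.
Next-best assignment: Larkspur→Slot 1, Cove→Slot 4, Umbra→Slot 7, Quanta→Slot 6, Ember→Slot 2 = $622.
No other one-to-one assignment exceeds $625.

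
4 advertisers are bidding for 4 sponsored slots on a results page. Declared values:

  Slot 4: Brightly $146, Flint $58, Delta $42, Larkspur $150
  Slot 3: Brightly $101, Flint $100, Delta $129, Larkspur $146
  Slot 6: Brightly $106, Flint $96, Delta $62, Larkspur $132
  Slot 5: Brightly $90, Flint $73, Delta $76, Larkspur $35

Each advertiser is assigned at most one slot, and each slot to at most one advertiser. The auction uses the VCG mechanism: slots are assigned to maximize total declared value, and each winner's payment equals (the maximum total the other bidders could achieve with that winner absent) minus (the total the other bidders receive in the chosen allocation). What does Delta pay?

Efficient allocation: Brightly→Slot 4 ($146), Flint→Slot 5 ($73), Delta→Slot 3 ($129), Larkspur→Slot 6 ($132); total welfare W = $480.
Delta receives Slot 3 at value $129, so the others get W − 129 = $351.
Without Delta: best allocation of the remaining 3 bidders over all 4 slots is Brightly→Slot 4 ($146), Flint→Slot 6 ($96), Larkspur→Slot 3 ($146), total $388.
VCG payment = (others' best without Delta) − (others' welfare with Delta) = 388 − 351 = $37.

Delta pays $37.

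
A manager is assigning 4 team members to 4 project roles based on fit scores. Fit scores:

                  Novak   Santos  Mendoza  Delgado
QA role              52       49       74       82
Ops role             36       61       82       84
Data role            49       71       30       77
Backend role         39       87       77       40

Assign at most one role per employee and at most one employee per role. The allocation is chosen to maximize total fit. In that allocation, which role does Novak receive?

Optimal: Novak→Data role (49 pts), Santos→Backend role (87 pts), Mendoza→Ops role (82 pts), Delgado→QA role (82 pts) — total 49+87+82+82 = 300 pts.
Column-greedy (each role in turn goes to its best remaining employee) gives 274 pts, worse by 26.
Checked against all permutations: 300 pts is optimal.
Novak's own top role is QA role (52 pts), but forcing Novak→QA role and reassigning the rest optimally gives only 298 pts — worse by 2.

Novak receives Data role.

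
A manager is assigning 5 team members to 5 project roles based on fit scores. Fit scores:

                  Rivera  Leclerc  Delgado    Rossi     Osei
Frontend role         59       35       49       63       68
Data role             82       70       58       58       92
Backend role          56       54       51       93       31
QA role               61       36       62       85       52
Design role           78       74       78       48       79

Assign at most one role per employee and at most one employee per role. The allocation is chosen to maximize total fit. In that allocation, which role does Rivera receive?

Treat this as an assignment problem: match each employee to one role.
Optimal: Rivera→Frontend role (59 pts), Leclerc→Design role (74 pts), Delgado→QA role (62 pts), Rossi→Backend role (93 pts), Osei→Data role (92 pts) — total 59+74+62+93+92 = 380 pts.
Max-entry greedy (repeatedly take the single best remaining cell) gives 360 pts, worse by 20.
Next-best assignment: Rivera→Data role, Leclerc→Design role, Delgado→QA role, Rossi→Backend role, Osei→Frontend role = 379 pts.
Checked against all permutations: 380 pts is optimal.
Rivera's own top role is Data role (82 pts), but forcing Rivera→Data role and reassigning the rest optimally gives only 379 pts — worse by 1.

Rivera receives Frontend role.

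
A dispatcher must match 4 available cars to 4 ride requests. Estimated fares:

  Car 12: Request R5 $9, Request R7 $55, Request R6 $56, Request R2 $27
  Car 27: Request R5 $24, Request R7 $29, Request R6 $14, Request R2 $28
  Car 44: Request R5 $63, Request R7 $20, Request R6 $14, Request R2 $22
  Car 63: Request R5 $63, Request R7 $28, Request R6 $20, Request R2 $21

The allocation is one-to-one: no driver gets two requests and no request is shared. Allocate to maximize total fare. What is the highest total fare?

Maximum total: $175

Treat this as an assignment problem: match each driver to one request.
Optimal: Car 12→Request R6 ($56), Car 27→Request R2 ($28), Car 44→Request R5 ($63), Car 63→Request R7 ($28) — total 56+28+63+28 = $175.
Column-greedy (each request in turn goes to its best remaining driver) gives $166, worse by 9.
Next-best assignment: Car 12→Request R6, Car 27→Request R7, Car 44→Request R2, Car 63→Request R5 = $170.
Checked against all permutations: $175 is optimal.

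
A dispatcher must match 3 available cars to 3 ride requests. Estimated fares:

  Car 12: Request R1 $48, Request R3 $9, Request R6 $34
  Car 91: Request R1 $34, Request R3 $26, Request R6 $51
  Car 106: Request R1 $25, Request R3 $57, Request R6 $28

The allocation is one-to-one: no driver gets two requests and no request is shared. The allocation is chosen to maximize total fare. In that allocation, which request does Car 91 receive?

This is the linear assignment problem.
Optimal: Car 12→Request R1 ($48), Car 91→Request R6 ($51), Car 106→Request R3 ($57) — total 48+51+57 = $156.
Next-best assignment: Car 12→Request R6, Car 91→Request R1, Car 106→Request R3 = $125.
Checked against all permutations: $156 is optimal.

Car 91 receives Request R6.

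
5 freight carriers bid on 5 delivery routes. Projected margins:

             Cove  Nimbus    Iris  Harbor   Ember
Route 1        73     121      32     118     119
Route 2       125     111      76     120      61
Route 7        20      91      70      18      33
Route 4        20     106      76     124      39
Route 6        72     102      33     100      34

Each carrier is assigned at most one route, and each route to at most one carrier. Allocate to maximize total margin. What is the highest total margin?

Optimal: Cove→Route 2 ($125k), Nimbus→Route 6 ($102k), Iris→Route 7 ($70k), Harbor→Route 4 ($124k), Ember→Route 1 ($119k) — total 125+102+70+124+119 = $540k.
Column-greedy (each route in turn goes to its best remaining carrier) gives $474k, worse by 66.
Next-best assignment: Cove→Route 2, Nimbus→Route 4, Iris→Route 7, Harbor→Route 6, Ember→Route 1 = $520k.
Checked against all permutations: $540k is optimal.

Maximum total: $540k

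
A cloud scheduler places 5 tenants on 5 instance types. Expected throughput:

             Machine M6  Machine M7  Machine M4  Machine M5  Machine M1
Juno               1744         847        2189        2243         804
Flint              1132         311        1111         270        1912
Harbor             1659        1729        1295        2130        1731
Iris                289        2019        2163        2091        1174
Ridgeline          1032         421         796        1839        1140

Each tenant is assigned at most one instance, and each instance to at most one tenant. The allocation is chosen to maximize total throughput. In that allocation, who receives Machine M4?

Juno receives Machine M4.

Optimal: Juno→Machine M4 (2189 ops/s), Flint→Machine M1 (1912 ops/s), Harbor→Machine M6 (1659 ops/s), Iris→Machine M7 (2019 ops/s), Ridgeline→Machine M5 (1839 ops/s) — total 2189+1912+1659+2019+1839 = 9618 ops/s.
Row-greedy (each tenant in turn takes its best remaining instance) gives 9079 ops/s, worse by 539.
No other one-to-one assignment exceeds 9618 ops/s.
Juno's own top instance is Machine M5 (2243 ops/s), but forcing Juno→Machine M5 and reassigning the rest optimally gives only 9079 ops/s — worse by 539.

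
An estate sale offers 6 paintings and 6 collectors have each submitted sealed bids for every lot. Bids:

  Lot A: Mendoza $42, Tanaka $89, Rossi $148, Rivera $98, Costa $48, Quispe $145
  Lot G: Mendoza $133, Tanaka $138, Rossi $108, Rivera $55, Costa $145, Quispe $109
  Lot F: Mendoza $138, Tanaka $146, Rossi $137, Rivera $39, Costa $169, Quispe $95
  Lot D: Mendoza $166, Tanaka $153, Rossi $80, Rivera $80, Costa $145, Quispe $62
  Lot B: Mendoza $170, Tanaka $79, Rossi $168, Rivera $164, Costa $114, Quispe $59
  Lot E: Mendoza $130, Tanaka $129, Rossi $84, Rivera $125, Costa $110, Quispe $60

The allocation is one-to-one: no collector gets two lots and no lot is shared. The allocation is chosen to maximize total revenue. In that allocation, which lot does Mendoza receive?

This is the linear assignment problem.
Optimal: Mendoza→Lot D ($166), Tanaka→Lot G ($138), Rossi→Lot B ($168), Rivera→Lot E ($125), Costa→Lot F ($169), Quispe→Lot A ($145) — total 166+138+168+125+169+145 = $911.
Row-greedy (each collector in turn takes its best remaining lot) gives $874, worse by 37.
Next-best assignment: Mendoza→Lot D, Tanaka→Lot F, Rossi→Lot B, Rivera→Lot E, Costa→Lot G, Quispe→Lot A = $895.
No other one-to-one assignment exceeds $911.
Mendoza's own top lot is Lot B ($170), but forcing Mendoza→Lot B and reassigning the rest optimally gives only $875 — worse by 36.

Mendoza receives Lot D.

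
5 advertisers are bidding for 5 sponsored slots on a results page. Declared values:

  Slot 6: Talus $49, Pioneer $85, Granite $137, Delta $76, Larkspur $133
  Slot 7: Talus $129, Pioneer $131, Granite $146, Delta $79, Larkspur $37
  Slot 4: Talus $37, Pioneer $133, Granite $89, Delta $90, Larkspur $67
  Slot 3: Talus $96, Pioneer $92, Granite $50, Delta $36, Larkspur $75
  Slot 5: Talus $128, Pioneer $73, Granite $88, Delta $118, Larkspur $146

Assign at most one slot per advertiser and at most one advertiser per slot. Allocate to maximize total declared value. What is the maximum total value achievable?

Maximum total: $626

Optimal: Talus→Slot 3 ($96), Pioneer→Slot 4 ($133), Granite→Slot 7 ($146), Delta→Slot 5 ($118), Larkspur→Slot 6 ($133) — total 96+133+146+118+133 = $626.
Max-entry greedy (repeatedly take the single best remaining cell) gives $597, worse by 29.
No other one-to-one assignment exceeds $626.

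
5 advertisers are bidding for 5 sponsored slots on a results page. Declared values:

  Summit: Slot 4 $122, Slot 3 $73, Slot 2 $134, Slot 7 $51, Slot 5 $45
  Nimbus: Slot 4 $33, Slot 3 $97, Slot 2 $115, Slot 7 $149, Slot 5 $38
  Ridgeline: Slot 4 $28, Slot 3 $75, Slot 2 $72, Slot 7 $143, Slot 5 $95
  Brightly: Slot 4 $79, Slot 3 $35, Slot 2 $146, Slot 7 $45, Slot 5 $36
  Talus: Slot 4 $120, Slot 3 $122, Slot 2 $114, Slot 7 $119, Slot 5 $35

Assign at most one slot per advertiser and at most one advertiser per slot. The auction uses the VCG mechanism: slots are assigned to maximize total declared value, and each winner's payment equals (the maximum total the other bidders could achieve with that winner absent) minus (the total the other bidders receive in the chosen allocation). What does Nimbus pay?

Nimbus pays $48.

Efficient allocation: Summit→Slot 4 ($122), Nimbus→Slot 7 ($149), Ridgeline→Slot 5 ($95), Brightly→Slot 2 ($146), Talus→Slot 3 ($122); total welfare W = $634.
Nimbus receives Slot 7 at value $149, so the others get W − 149 = $485.
Without Nimbus: best allocation of the remaining 4 bidders over all 5 slots is Summit→Slot 4 ($122), Ridgeline→Slot 7 ($143), Brightly→Slot 2 ($146), Talus→Slot 3 ($122), total $533.
VCG payment = (others' best without Nimbus) − (others' welfare with Nimbus) = 533 − 485 = $48.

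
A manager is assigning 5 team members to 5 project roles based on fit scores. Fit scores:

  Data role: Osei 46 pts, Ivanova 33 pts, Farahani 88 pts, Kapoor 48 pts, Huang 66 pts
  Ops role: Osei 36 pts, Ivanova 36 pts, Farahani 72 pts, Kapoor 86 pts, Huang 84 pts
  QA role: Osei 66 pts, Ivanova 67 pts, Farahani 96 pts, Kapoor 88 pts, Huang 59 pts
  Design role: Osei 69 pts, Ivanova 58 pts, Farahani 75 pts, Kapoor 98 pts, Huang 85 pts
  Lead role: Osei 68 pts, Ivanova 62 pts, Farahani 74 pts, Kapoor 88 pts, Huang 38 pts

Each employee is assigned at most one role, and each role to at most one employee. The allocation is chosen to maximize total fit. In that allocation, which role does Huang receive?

This is the linear assignment problem.
Optimal: Osei→Lead role (68 pts), Ivanova→QA role (67 pts), Farahani→Data role (88 pts), Kapoor→Design role (98 pts), Huang→Ops role (84 pts) — total 68+67+88+98+84 = 405 pts.
Max-entry greedy (repeatedly take the single best remaining cell) gives 379 pts, worse by 26.
Huang's own top role is Design role (85 pts), but forcing Huang→Design role and reassigning the rest optimally gives only 394 pts — worse by 11.

Huang receives Ops role.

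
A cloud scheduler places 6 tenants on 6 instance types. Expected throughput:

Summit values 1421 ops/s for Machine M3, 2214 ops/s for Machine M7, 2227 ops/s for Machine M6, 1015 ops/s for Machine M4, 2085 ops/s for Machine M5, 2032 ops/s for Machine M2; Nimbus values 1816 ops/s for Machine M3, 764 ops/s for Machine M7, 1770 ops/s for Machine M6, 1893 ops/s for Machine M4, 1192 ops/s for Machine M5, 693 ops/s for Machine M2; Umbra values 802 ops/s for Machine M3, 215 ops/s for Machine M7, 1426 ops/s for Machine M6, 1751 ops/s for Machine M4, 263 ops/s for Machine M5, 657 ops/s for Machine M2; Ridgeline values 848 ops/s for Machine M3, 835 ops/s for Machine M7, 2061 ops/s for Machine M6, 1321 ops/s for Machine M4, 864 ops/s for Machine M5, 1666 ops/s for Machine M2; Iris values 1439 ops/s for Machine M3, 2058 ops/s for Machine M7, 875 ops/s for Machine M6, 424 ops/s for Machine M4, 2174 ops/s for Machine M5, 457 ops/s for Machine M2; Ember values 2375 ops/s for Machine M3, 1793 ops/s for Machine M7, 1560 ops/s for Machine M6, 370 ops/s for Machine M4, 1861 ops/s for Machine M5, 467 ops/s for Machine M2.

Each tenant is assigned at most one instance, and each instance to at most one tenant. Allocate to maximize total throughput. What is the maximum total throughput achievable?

Max total: 11950 ops/s

Treat this as an assignment problem: match each tenant to one instance.
Optimal: Summit→Machine M7 (2214 ops/s), Nimbus→Machine M6 (1770 ops/s), Umbra→Machine M4 (1751 ops/s), Ridgeline→Machine M2 (1666 ops/s), Iris→Machine M5 (2174 ops/s), Ember→Machine M3 (2375 ops/s) — total 2214+1770+1751+1666+2174+2375 = 11950 ops/s.
Column-greedy (each instance in turn goes to its best remaining tenant) gives 11374 ops/s, worse by 576.
Next-best assignment: Summit→Machine M7, Nimbus→Machine M4, Umbra→Machine M6, Ridgeline→Machine M2, Iris→Machine M5, Ember→Machine M3 = 11748 ops/s.
Swapping Summit↔Ridgeline (Summit→Machine M2 2032 ops/s, Ridgeline→Machine M7 835 ops/s) loses 1013.
No other one-to-one assignment exceeds 11950 ops/s.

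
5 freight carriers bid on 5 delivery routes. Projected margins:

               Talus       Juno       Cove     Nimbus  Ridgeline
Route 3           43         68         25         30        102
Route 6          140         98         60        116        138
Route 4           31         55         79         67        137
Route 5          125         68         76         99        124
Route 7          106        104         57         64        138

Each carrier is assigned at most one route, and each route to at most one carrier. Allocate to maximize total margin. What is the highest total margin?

Max total: $526k

Optimal: Talus→Route 5 ($125k), Juno→Route 3 ($68k), Cove→Route 4 ($79k), Nimbus→Route 6 ($116k), Ridgeline→Route 7 ($138k) — total 125+68+79+116+138 = $526k.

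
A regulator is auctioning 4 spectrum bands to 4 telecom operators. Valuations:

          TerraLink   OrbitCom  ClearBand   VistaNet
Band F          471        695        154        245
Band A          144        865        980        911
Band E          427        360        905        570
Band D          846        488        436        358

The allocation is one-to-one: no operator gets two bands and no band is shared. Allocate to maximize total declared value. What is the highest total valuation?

Max total: $3357M

Optimal: TerraLink→Band D ($846M), OrbitCom→Band F ($695M), ClearBand→Band E ($905M), VistaNet→Band A ($911M) — total 846+695+905+911 = $3357M.
Checked against all permutations: $3357M is optimal.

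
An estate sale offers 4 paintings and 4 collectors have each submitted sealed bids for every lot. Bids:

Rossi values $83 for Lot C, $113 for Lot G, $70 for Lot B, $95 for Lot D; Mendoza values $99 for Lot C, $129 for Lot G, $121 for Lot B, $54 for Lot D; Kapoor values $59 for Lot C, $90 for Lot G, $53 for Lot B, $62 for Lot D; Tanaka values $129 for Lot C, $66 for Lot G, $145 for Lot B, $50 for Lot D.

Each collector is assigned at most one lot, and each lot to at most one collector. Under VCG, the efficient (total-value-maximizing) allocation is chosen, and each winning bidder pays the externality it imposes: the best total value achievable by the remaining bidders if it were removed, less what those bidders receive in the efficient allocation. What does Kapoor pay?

Kapoor pays $24.

Efficient allocation: Rossi→Lot D ($95), Mendoza→Lot B ($121), Kapoor→Lot G ($90), Tanaka→Lot C ($129); total welfare W = $435.
Kapoor receives Lot G at value $90, so the others get W − 90 = $345.
Without Kapoor: best allocation of the remaining 3 bidders over all 4 lots is Rossi→Lot D ($95), Mendoza→Lot G ($129), Tanaka→Lot B ($145), total $369.
VCG payment = (others' best without Kapoor) − (others' welfare with Kapoor) = 369 − 345 = $24.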